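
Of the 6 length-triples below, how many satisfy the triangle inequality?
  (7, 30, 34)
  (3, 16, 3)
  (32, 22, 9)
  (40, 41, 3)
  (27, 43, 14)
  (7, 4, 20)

2

(7,30,34): 7+30 > 34 → valid
(3,3,16): 3+3 ≤ 16 → not valid
(9,22,32): 9+22 ≤ 32 → not valid
(3,40,41): 3+40 > 41 → valid
(14,27,43): 14+27 ≤ 43 → not valid
(4,7,20): 4+7 ≤ 20 → not valid
2 of the 6 triples form a triangle.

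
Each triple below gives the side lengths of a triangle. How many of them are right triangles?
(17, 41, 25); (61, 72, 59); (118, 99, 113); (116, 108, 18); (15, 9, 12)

1

(17,41,25): 17²+25² = 914 < 1681 = 41² → obtuse
(61,72,59): 59²+61² = 7202 > 5184 = 72² → acute
(118,99,113): 99²+113² = 22570 > 13924 = 118² → acute
(116,108,18): 18²+108² = 11988 < 13456 = 116² → obtuse
(15,9,12): 9²+12² = 225 = 15² → right
1 of the 5 is right.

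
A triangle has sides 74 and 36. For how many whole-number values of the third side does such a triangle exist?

The third side lies in the open interval (38, 110).
Integers from 39 to 109 inclusive: 109 − 39 + 1 = 71.

71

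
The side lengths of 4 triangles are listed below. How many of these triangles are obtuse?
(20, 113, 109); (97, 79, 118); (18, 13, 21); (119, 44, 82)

(20,113,109): 20²+109² = 12281 < 12769 = 113² → obtuse
(97,79,118): 79²+97² = 15650 > 13924 = 118² → acute
(18,13,21): 13²+18² = 493 > 441 = 21² → acute
(119,44,82): 44²+82² = 8660 < 14161 = 119² → obtuse
2 of the 4 are obtuse.

2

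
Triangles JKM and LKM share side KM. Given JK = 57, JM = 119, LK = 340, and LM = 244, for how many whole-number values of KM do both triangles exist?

From triangle JKM: 62 < KM < 176.
From triangle LKM: 96 < KM < 584.
Intersection: 96 < KM < 176, so integers 97 through 175: 79 values.

79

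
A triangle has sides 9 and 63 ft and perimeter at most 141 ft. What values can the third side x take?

Triangle inequality alone gives 54 < x < 72.
The perimeter condition gives x ≤ 141 − 9 − 63 = 69.
Intersecting the two: 54 < x ≤ 69.

54 < x ≤ 69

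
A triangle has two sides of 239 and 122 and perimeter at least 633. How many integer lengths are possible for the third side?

Triangle inequality: 117 < x < 361. Perimeter ≥ 633 gives x ≥ 633 − 239 − 122 = 272.
So 272 ≤ x < 361; integers 272 through 360: 89 values.

89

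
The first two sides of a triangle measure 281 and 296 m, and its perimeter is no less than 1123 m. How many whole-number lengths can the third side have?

Triangle inequality: 15 < x < 577. Perimeter ≥ 1123 gives x ≥ 1123 − 281 − 296 = 546.
So 546 ≤ x < 577; integers 546 through 576: 31 values.

31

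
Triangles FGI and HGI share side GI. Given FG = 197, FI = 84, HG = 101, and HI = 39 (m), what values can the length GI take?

From triangle FGI: |197 − 84| < GI < 197 + 84, i.e. 113 < GI < 281.
From triangle HGI: 62 < GI < 140.
Both must hold, so GI lies in the intersection.

113 < GI < 140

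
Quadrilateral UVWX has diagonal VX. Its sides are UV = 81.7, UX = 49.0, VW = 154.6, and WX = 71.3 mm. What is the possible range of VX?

83.3 < VX < 130.7

From triangle UVX: |81.7 − 49.0| < VX < 81.7 + 49.0, i.e. 32.7 < VX < 130.7.
From triangle WVX: 83.3 < VX < 225.9.
Both must hold, so VX lies in the intersection.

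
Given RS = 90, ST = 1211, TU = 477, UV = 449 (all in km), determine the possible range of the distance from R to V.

The maximum is all hops collinear in one direction: 90 + 1211 + 477 + 449 = 2227.
The longest hop is 1211; the others sum to 1016. Folding the others back against it leaves at least 1211 − 1016 = 195.

195 ≤ RV ≤ 2227 km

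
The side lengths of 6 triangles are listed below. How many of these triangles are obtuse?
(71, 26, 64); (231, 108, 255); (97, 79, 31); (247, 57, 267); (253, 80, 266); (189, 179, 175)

4

(71,26,64): 26²+64² = 4772 < 5041 = 71² → obtuse
(231,108,255): 108²+231² = 65025 = 255² → right
(97,79,31): 31²+79² = 7202 < 9409 = 97² → obtuse
(247,57,267): 57²+247² = 64258 < 71289 = 267² → obtuse
(253,80,266): 80²+253² = 70409 < 70756 = 266² → obtuse
(189,179,175): 175²+179² = 62666 > 35721 = 189² → acute
4 of the 6 are obtuse.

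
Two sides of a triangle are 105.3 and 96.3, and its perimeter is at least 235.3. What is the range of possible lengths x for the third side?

33.7 ≤ x < 201.6

Triangle inequality alone gives 9.0 < x < 201.6.
The perimeter condition gives x ≥ 235.3 − 105.3 − 96.3 = 33.7.
Intersecting the two: 33.7 ≤ x < 201.6.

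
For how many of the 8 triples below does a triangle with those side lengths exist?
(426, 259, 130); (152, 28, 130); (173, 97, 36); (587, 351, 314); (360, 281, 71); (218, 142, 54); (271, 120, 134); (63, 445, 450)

(130,259,426): 130+259 ≤ 426 → not valid
(28,130,152): 28+130 > 152 → valid
(36,97,173): 36+97 ≤ 173 → not valid
(314,351,587): 314+351 > 587 → valid
(71,281,360): 71+281 ≤ 360 → not valid
(54,142,218): 54+142 ≤ 218 → not valid
(120,134,271): 120+134 ≤ 271 → not valid
(63,445,450): 63+445 > 450 → valid
3 of the 8 triples form a triangle.

3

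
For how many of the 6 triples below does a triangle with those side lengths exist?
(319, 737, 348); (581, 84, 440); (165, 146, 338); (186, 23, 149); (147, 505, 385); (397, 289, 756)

(319,348,737): 319+348 ≤ 737 → not valid
(84,440,581): 84+440 ≤ 581 → not valid
(146,165,338): 146+165 ≤ 338 → not valid
(23,149,186): 23+149 ≤ 186 → not valid
(147,385,505): 147+385 > 505 → valid
(289,397,756): 289+397 ≤ 756 → not valid
1 of the 6 triples forms a triangle.

1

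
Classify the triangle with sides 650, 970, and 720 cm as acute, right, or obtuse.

Compare the square of the longest side to the sum of squares of the other two: 650² + 720² = 940900 = 970².

right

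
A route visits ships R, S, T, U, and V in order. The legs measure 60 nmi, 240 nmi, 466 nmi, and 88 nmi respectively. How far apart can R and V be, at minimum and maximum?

78 ≤ RV ≤ 854 nmi

The maximum is all hops collinear in one direction: 60 + 240 + 466 + 88 = 854.
The longest hop is 466; the others sum to 388. Folding the others back against it leaves at least 466 − 388 = 78.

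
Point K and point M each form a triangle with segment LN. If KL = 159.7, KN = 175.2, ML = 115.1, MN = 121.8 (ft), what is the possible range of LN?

From triangle KLN: |159.7 − 175.2| < LN < 159.7 + 175.2, i.e. 15.5 < LN < 334.9.
From triangle MLN: 6.7 < LN < 236.9.
Both must hold, so LN lies in the intersection.

15.5 < LN < 236.9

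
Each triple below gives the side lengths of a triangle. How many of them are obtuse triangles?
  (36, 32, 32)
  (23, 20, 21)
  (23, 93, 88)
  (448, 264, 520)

(36,32,32): 32²+32² = 2048 > 1296 = 36² → acute
(23,20,21): 20²+21² = 841 > 529 = 23² → acute
(23,93,88): 23²+88² = 8273 < 8649 = 93² → obtuse
(448,264,520): 264²+448² = 270400 = 520² → right
1 of the 4 is obtuse.

1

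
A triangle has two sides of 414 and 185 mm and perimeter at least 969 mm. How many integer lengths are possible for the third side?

Triangle inequality: 229 < x < 599. Perimeter ≥ 969 gives x ≥ 969 − 414 − 185 = 370.
So 370 ≤ x < 599; integers 370 through 598: 229 values.

229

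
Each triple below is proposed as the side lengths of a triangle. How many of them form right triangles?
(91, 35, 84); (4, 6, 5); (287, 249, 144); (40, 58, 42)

2

(91,35,84): 35²+84² = 8281 = 91² → right
(4,6,5): 4²+5² = 41 > 36 = 6² → acute
(287,249,144): 144²+249² = 82737 > 82369 = 287² → acute
(40,58,42): 40²+42² = 3364 = 58² → right
2 of the 4 are right.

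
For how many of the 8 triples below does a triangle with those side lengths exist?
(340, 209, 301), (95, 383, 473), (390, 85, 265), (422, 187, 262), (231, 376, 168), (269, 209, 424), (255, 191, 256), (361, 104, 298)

7

(209,301,340): 209+301 > 340 → valid
(95,383,473): 95+383 > 473 → valid
(85,265,390): 85+265 ≤ 390 → not valid
(187,262,422): 187+262 > 422 → valid
(168,231,376): 168+231 > 376 → valid
(209,269,424): 209+269 > 424 → valid
(191,255,256): 191+255 > 256 → valid
(104,298,361): 104+298 > 361 → valid
7 of the 8 triples form a triangle.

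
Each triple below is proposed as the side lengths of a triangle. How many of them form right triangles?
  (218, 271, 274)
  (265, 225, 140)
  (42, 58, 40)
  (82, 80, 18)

3

(218,271,274): 218²+271² = 120965 > 75076 = 274² → acute
(265,225,140): 140²+225² = 70225 = 265² → right
(42,58,40): 40²+42² = 3364 = 58² → right
(82,80,18): 18²+80² = 6724 = 82² → right
3 of the 4 are right.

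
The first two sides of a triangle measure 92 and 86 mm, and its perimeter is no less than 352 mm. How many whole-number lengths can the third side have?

4

Triangle inequality: 6 < x < 178. Perimeter ≥ 352 gives x ≥ 352 − 92 − 86 = 174.
So 174 ≤ x < 178; integers 174 through 177: 4 values.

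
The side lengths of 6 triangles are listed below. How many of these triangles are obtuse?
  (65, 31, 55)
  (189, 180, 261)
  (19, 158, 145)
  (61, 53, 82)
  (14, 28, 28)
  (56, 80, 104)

4

(65,31,55): 31²+55² = 3986 < 4225 = 65² → obtuse
(189,180,261): 180²+189² = 68121 = 261² → right
(19,158,145): 19²+145² = 21386 < 24964 = 158² → obtuse
(61,53,82): 53²+61² = 6530 < 6724 = 82² → obtuse
(14,28,28): 14²+28² = 980 > 784 = 28² → acute
(56,80,104): 56²+80² = 9536 < 10816 = 104² → obtuse
4 of the 6 are obtuse.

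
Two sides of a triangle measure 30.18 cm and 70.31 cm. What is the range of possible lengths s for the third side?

By the triangle inequality, s must be less than 30.18 + 70.31 = 100.49 and greater than |30.18 − 70.31| = 40.13.

40.13 < s < 100.49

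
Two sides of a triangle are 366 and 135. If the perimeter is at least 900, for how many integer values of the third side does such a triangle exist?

102

Triangle inequality: 231 < x < 501. Perimeter ≥ 900 gives x ≥ 900 − 366 − 135 = 399.
So 399 ≤ x < 501; integers 399 through 500: 102 values.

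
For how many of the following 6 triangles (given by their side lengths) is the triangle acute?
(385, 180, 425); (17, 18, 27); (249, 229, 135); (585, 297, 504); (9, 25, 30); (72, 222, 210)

1

(385,180,425): 180²+385² = 180625 = 425² → right
(17,18,27): 17²+18² = 613 < 729 = 27² → obtuse
(249,229,135): 135²+229² = 70666 > 62001 = 249² → acute
(585,297,504): 297²+504² = 342225 = 585² → right
(9,25,30): 9²+25² = 706 < 900 = 30² → obtuse
(72,222,210): 72²+210² = 49284 = 222² → right
1 of the 6 is acute.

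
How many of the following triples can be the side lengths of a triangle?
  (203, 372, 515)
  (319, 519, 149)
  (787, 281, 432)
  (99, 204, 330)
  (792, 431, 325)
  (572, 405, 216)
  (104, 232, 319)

3

(203,372,515): 203+372 > 515 → valid
(149,319,519): 149+319 ≤ 519 → not valid
(281,432,787): 281+432 ≤ 787 → not valid
(99,204,330): 99+204 ≤ 330 → not valid
(325,431,792): 325+431 ≤ 792 → not valid
(216,405,572): 216+405 > 572 → valid
(104,232,319): 104+232 > 319 → valid
3 of the 7 triples form a triangle.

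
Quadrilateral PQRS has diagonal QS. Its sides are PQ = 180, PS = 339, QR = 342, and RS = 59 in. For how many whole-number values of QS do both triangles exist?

117

From triangle PQS: 159 < QS < 519.
From triangle RQS: 283 < QS < 401.
Intersection: 283 < QS < 401, so integers 284 through 400: 117 values.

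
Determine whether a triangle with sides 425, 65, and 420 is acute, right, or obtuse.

Compare the square of the longest side to the sum of squares of the other two: 65² + 420² = 180625 = 425².

right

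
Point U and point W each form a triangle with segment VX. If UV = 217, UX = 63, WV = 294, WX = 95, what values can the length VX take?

From triangle UVX: |217 − 63| < VX < 217 + 63, i.e. 154 < VX < 280.
From triangle WVX: 199 < VX < 389.
Both must hold, so VX lies in the intersection.

199 < VX < 280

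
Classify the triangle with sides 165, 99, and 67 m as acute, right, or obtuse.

Compare the square of the longest side to the sum of squares of the other two: 67² + 99² = 14290 < 27225 = 165².

obtuse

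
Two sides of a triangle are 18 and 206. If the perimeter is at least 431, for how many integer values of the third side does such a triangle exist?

Triangle inequality: 188 < x < 224. Perimeter ≥ 431 gives x ≥ 431 − 18 − 206 = 207.
So 207 ≤ x < 224; integers 207 through 223: 17 values.

17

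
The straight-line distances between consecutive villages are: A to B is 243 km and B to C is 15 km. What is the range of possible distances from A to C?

228 ≤ AC ≤ 258 km

By the triangle inequality, |243 − 15| ≤ AC ≤ 243 + 15.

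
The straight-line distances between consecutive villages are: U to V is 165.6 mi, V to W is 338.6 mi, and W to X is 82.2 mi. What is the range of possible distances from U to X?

90.8 ≤ UX ≤ 586.4 mi

The maximum is all hops collinear in one direction: 165.6 + 338.6 + 82.2 = 586.4.
The longest hop is 338.6; the others sum to 247.8. Folding the others back against it leaves at least 338.6 − 247.8 = 90.8.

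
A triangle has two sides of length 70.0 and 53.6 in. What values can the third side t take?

16.4 < t < 123.6 (in)

By the triangle inequality, t must be less than 70.0 + 53.6 = 123.6 and greater than |70.0 − 53.6| = 16.4.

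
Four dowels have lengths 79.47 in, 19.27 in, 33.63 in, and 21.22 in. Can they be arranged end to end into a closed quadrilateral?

No

For a quadrilateral, each side must be shorter than the sum of the others.
Here the longest side is 79.47, but the remaining 3 sides sum to only 74.12.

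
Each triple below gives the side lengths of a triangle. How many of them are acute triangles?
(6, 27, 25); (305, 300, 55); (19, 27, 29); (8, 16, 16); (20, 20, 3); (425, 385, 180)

(6,27,25): 6²+25² = 661 < 729 = 27² → obtuse
(305,300,55): 55²+300² = 93025 = 305² → right
(19,27,29): 19²+27² = 1090 > 841 = 29² → acute
(8,16,16): 8²+16² = 320 > 256 = 16² → acute
(20,20,3): 3²+20² = 409 > 400 = 20² → acute
(425,385,180): 180²+385² = 180625 = 425² → right
3 of the 6 are acute.

3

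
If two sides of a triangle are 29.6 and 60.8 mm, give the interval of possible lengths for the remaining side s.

By the triangle inequality, s must be less than 29.6 + 60.8 = 90.4 and greater than |29.6 − 60.8| = 31.2.

31.2 < s < 90.4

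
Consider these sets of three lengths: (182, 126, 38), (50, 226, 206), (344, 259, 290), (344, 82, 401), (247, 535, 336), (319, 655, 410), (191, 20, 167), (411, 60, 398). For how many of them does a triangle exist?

6

(38,126,182): 38+126 ≤ 182 → not valid
(50,206,226): 50+206 > 226 → valid
(259,290,344): 259+290 > 344 → valid
(82,344,401): 82+344 > 401 → valid
(247,336,535): 247+336 > 535 → valid
(319,410,655): 319+410 > 655 → valid
(20,167,191): 20+167 ≤ 191 → not valid
(60,398,411): 60+398 > 411 → valid
6 of the 8 triples form a triangle.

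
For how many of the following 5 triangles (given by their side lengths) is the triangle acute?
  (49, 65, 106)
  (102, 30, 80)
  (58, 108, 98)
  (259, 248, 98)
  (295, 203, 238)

3

(49,65,106): 49²+65² = 6626 < 11236 = 106² → obtuse
(102,30,80): 30²+80² = 7300 < 10404 = 102² → obtuse
(58,108,98): 58²+98² = 12968 > 11664 = 108² → acute
(259,248,98): 98²+248² = 71108 > 67081 = 259² → acute
(295,203,238): 203²+238² = 97853 > 87025 = 295² → acute
3 of the 5 are acute.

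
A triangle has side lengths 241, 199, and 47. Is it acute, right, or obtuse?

Compare the square of the longest side to the sum of squares of the other two: 47² + 199² = 41810 < 58081 = 241².

obtuse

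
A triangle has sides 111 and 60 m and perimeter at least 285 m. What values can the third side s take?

Triangle inequality alone gives 51 < s < 171.
The perimeter condition gives s ≥ 285 − 111 − 60 = 114.
Intersecting the two: 114 ≤ s < 171.

114 ≤ s < 171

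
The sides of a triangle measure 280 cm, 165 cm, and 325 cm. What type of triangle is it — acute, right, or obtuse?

right

Compare the square of the longest side to the sum of squares of the other two: 165² + 280² = 105625 = 325².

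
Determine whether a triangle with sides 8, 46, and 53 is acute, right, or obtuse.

obtuse

Compare the square of the longest side to the sum of squares of the other two: 8² + 46² = 2180 < 2809 = 53².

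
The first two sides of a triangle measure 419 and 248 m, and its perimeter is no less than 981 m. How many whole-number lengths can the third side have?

Triangle inequality: 171 < x < 667. Perimeter ≥ 981 gives x ≥ 981 − 419 − 248 = 314.
So 314 ≤ x < 667; integers 314 through 666: 353 values.

353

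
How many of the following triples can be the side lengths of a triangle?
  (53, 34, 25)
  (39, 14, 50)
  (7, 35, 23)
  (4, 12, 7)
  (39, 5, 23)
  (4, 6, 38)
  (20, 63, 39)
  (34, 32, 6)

3

(25,34,53): 25+34 > 53 → valid
(14,39,50): 14+39 > 50 → valid
(7,23,35): 7+23 ≤ 35 → not valid
(4,7,12): 4+7 ≤ 12 → not valid
(5,23,39): 5+23 ≤ 39 → not valid
(4,6,38): 4+6 ≤ 38 → not valid
(20,39,63): 20+39 ≤ 63 → not valid
(6,32,34): 6+32 > 34 → valid
3 of the 8 triples form a triangle.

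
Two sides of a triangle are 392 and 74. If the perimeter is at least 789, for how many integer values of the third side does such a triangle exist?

143

Triangle inequality: 318 < x < 466. Perimeter ≥ 789 gives x ≥ 789 − 392 − 74 = 323.
So 323 ≤ x < 466; integers 323 through 465: 143 values.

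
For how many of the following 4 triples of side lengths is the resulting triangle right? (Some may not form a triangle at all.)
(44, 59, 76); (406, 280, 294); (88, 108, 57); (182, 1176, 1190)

2

(44,59,76): 44²+59² = 5417 < 5776 = 76² → obtuse
(406,280,294): 280²+294² = 164836 = 406² → right
(88,108,57): 57²+88² = 10993 < 11664 = 108² → obtuse
(182,1176,1190): 182²+1176² = 1416100 = 1190² → right
2 of the 4 are right.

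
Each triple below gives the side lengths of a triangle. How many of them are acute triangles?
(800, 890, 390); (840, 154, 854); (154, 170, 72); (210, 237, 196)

1

(800,890,390): 390²+800² = 792100 = 890² → right
(840,154,854): 154²+840² = 729316 = 854² → right
(154,170,72): 72²+154² = 28900 = 170² → right
(210,237,196): 196²+210² = 82516 > 56169 = 237² → acute
1 of the 4 is acute.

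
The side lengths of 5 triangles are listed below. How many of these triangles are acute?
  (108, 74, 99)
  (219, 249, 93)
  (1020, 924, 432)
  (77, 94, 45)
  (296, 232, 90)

(108,74,99): 74²+99² = 15277 > 11664 = 108² → acute
(219,249,93): 93²+219² = 56610 < 62001 = 249² → obtuse
(1020,924,432): 432²+924² = 1040400 = 1020² → right
(77,94,45): 45²+77² = 7954 < 8836 = 94² → obtuse
(296,232,90): 90²+232² = 61924 < 87616 = 296² → obtuse
1 of the 5 is acute.

1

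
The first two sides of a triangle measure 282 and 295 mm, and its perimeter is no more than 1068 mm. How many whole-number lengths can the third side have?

Triangle inequality: 13 < x < 577. Perimeter ≤ 1068 gives x ≤ 1068 − 282 − 295 = 491.
So 13 < x ≤ 491; integers 14 through 491: 478 values.

478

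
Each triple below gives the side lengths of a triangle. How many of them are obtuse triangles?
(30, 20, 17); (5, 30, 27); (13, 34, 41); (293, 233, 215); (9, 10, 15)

4

(30,20,17): 17²+20² = 689 < 900 = 30² → obtuse
(5,30,27): 5²+27² = 754 < 900 = 30² → obtuse
(13,34,41): 13²+34² = 1325 < 1681 = 41² → obtuse
(293,233,215): 215²+233² = 100514 > 85849 = 293² → acute
(9,10,15): 9²+10² = 181 < 225 = 15² → obtuse
4 of the 5 are obtuse.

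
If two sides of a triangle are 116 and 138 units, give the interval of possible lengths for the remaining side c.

By the triangle inequality, c must be less than 116 + 138 = 254 and greater than |116 − 138| = 22.

22 < c < 254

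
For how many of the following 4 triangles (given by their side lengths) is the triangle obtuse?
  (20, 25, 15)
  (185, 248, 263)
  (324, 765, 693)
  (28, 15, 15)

(20,25,15): 15²+20² = 625 = 25² → right
(185,248,263): 185²+248² = 95729 > 69169 = 263² → acute
(324,765,693): 324²+693² = 585225 = 765² → right
(28,15,15): 15²+15² = 450 < 784 = 28² → obtuse
1 of the 4 is obtuse.

1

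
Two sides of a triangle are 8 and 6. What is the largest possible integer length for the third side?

The third side must be strictly less than 8 + 6 = 14.
The largest integer below 14 is 13.

13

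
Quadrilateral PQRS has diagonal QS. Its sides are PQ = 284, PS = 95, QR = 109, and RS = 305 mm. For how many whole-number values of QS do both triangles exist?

182

From triangle PQS: 189 < QS < 379.
From triangle RQS: 196 < QS < 414.
Intersection: 196 < QS < 379, so integers 197 through 378: 182 values.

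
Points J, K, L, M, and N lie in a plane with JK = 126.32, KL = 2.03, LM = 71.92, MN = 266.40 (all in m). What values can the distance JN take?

66.13 ≤ JN ≤ 466.67 m

The maximum is all hops collinear in one direction: 126.32 + 2.03 + 71.92 + 266.40 = 466.67.
The longest hop is 266.40; the others sum to 200.27. Folding the others back against it leaves at least 266.40 − 200.27 = 66.13.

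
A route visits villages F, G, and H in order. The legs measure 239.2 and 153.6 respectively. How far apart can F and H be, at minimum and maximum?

By the triangle inequality, |239.2 − 153.6| ≤ FH ≤ 239.2 + 153.6.

85.6 ≤ FH ≤ 392.8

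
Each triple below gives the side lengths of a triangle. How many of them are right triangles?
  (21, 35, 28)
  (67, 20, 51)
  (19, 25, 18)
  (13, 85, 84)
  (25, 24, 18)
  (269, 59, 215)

2

(21,35,28): 21²+28² = 1225 = 35² → right
(67,20,51): 20²+51² = 3001 < 4489 = 67² → obtuse
(19,25,18): 18²+19² = 685 > 625 = 25² → acute
(13,85,84): 13²+84² = 7225 = 85² → right
(25,24,18): 18²+24² = 900 > 625 = 25² → acute
(269,59,215): 59²+215² = 49706 < 72361 = 269² → obtuse
2 of the 6 are right.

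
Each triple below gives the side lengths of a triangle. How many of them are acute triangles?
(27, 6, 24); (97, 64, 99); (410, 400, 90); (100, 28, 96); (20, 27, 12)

1

(27,6,24): 6²+24² = 612 < 729 = 27² → obtuse
(97,64,99): 64²+97² = 13505 > 9801 = 99² → acute
(410,400,90): 90²+400² = 168100 = 410² → right
(100,28,96): 28²+96² = 10000 = 100² → right
(20,27,12): 12²+20² = 544 < 729 = 27² → obtuse
1 of the 5 is acute.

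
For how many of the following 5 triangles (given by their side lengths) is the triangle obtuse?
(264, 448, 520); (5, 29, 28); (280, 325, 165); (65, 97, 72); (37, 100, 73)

2

(264,448,520): 264²+448² = 270400 = 520² → right
(5,29,28): 5²+28² = 809 < 841 = 29² → obtuse
(280,325,165): 165²+280² = 105625 = 325² → right
(65,97,72): 65²+72² = 9409 = 97² → right
(37,100,73): 37²+73² = 6698 < 10000 = 100² → obtuse
2 of the 5 are obtuse.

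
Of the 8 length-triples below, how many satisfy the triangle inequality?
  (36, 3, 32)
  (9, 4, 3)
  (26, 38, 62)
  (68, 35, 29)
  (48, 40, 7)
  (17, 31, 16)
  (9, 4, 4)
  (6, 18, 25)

(3,32,36): 3+32 ≤ 36 → not valid
(3,4,9): 3+4 ≤ 9 → not valid
(26,38,62): 26+38 > 62 → valid
(29,35,68): 29+35 ≤ 68 → not valid
(7,40,48): 7+40 ≤ 48 → not valid
(16,17,31): 16+17 > 31 → valid
(4,4,9): 4+4 ≤ 9 → not valid
(6,18,25): 6+18 ≤ 25 → not valid
2 of the 8 triples form a triangle.

2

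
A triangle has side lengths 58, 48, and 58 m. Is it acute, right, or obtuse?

acute

Compare the square of the longest side to the sum of squares of the other two: 48² + 58² = 5668 > 3364 = 58².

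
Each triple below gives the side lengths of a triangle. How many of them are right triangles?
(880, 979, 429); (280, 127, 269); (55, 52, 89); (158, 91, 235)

(880,979,429): 429²+880² = 958441 = 979² → right
(280,127,269): 127²+269² = 88490 > 78400 = 280² → acute
(55,52,89): 52²+55² = 5729 < 7921 = 89² → obtuse
(158,91,235): 91²+158² = 33245 < 55225 = 235² → obtuse
1 of the 4 is right.

1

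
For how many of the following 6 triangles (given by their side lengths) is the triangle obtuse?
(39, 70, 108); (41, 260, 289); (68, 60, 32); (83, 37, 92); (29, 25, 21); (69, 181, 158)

4

(39,70,108): 39²+70² = 6421 < 11664 = 108² → obtuse
(41,260,289): 41²+260² = 69281 < 83521 = 289² → obtuse
(68,60,32): 32²+60² = 4624 = 68² → right
(83,37,92): 37²+83² = 8258 < 8464 = 92² → obtuse
(29,25,21): 21²+25² = 1066 > 841 = 29² → acute
(69,181,158): 69²+158² = 29725 < 32761 = 181² → obtuse
4 of the 6 are obtuse.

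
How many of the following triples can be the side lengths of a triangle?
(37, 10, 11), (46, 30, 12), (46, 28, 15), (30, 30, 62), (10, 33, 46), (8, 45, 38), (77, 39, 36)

1

(10,11,37): 10+11 ≤ 37 → not valid
(12,30,46): 12+30 ≤ 46 → not valid
(15,28,46): 15+28 ≤ 46 → not valid
(30,30,62): 30+30 ≤ 62 → not valid
(10,33,46): 10+33 ≤ 46 → not valid
(8,38,45): 8+38 > 45 → valid
(36,39,77): 36+39 ≤ 77 → not valid
1 of the 7 triples forms a triangle.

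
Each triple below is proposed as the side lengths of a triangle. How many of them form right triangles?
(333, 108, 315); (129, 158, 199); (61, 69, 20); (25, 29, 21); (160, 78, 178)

(333,108,315): 108²+315² = 110889 = 333² → right
(129,158,199): 129²+158² = 41605 > 39601 = 199² → acute
(61,69,20): 20²+61² = 4121 < 4761 = 69² → obtuse
(25,29,21): 21²+25² = 1066 > 841 = 29² → acute
(160,78,178): 78²+160² = 31684 = 178² → right
2 of the 5 are right.

2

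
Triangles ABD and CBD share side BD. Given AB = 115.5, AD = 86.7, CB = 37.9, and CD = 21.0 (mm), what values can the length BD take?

28.8 < BD < 58.9

From triangle ABD: |115.5 − 86.7| < BD < 115.5 + 86.7, i.e. 28.8 < BD < 202.2.
From triangle CBD: 16.9 < BD < 58.9.
Both must hold, so BD lies in the intersection.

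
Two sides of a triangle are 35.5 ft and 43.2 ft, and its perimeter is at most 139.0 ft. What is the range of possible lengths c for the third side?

Triangle inequality alone gives 7.7 < c < 78.7.
The perimeter condition gives c ≤ 139.0 − 35.5 − 43.2 = 60.3.
Intersecting the two: 7.7 < c ≤ 60.3.

7.7 < c ≤ 60.3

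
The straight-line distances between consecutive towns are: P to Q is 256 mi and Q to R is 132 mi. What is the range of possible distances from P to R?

124 ≤ PR ≤ 388 mi

By the triangle inequality, |256 − 132| ≤ PR ≤ 256 + 132.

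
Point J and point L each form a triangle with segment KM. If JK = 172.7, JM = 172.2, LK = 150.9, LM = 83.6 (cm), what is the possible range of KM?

67.3 < KM < 234.5

From triangle JKM: |172.7 − 172.2| < KM < 172.7 + 172.2, i.e. 0.5 < KM < 344.9.
From triangle LKM: 67.3 < KM < 234.5.
Both must hold, so KM lies in the intersection.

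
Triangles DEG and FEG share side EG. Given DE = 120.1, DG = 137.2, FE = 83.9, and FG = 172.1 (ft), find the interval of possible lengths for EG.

From triangle DEG: |120.1 − 137.2| < EG < 120.1 + 137.2, i.e. 17.1 < EG < 257.3.
From triangle FEG: 88.2 < EG < 256.0.
Both must hold, so EG lies in the intersection.

88.2 < EG < 256.0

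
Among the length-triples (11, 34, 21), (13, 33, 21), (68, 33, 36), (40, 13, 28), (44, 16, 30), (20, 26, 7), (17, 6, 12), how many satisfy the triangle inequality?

(11,21,34): 11+21 ≤ 34 → not valid
(13,21,33): 13+21 > 33 → valid
(33,36,68): 33+36 > 68 → valid
(13,28,40): 13+28 > 40 → valid
(16,30,44): 16+30 > 44 → valid
(7,20,26): 7+20 > 26 → valid
(6,12,17): 6+12 > 17 → valid
6 of the 7 triples form a triangle.

6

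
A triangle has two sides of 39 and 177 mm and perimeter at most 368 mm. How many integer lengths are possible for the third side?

Triangle inequality: 138 < x < 216. Perimeter ≤ 368 gives x ≤ 368 − 39 − 177 = 152.
So 138 < x ≤ 152; integers 139 through 152: 14 values.

14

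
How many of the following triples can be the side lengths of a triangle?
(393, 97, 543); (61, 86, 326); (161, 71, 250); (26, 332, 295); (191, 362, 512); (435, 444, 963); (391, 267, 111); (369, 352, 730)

(97,393,543): 97+393 ≤ 543 → not valid
(61,86,326): 61+86 ≤ 326 → not valid
(71,161,250): 71+161 ≤ 250 → not valid
(26,295,332): 26+295 ≤ 332 → not valid
(191,362,512): 191+362 > 512 → valid
(435,444,963): 435+444 ≤ 963 → not valid
(111,267,391): 111+267 ≤ 391 → not valid
(352,369,730): 352+369 ≤ 730 → not valid
1 of the 8 triples forms a triangle.

1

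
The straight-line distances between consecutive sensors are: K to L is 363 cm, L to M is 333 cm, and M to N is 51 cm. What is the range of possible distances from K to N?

0 ≤ KN ≤ 747 cm

The maximum is all hops collinear in one direction: 363 + 333 + 51 = 747.
The longest hop is 363; the others sum to 384. Since 363 ≤ 384, the path can fold back on itself completely, so the minimum distance is 0.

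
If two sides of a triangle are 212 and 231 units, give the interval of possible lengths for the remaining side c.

By the triangle inequality, c must be less than 212 + 231 = 443 and greater than |212 − 231| = 19.

19 < c < 443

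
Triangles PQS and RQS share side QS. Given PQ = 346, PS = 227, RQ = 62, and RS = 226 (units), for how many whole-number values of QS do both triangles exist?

From triangle PQS: 119 < QS < 573.
From triangle RQS: 164 < QS < 288.
Intersection: 164 < QS < 288, so integers 165 through 287: 123 values.

123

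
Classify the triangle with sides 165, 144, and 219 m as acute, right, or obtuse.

Compare the square of the longest side to the sum of squares of the other two: 144² + 165² = 47961 = 219².

right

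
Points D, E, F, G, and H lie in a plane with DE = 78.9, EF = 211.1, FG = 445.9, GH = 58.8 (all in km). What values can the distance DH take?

97.1 ≤ DH ≤ 794.7 km

The maximum is all hops collinear in one direction: 78.9 + 211.1 + 445.9 + 58.8 = 794.7.
The longest hop is 445.9; the others sum to 348.8. Folding the others back against it leaves at least 445.9 − 348.8 = 97.1.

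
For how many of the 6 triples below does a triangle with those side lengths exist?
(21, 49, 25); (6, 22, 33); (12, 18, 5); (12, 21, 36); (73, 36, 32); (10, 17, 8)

(21,25,49): 21+25 ≤ 49 → not valid
(6,22,33): 6+22 ≤ 33 → not valid
(5,12,18): 5+12 ≤ 18 → not valid
(12,21,36): 12+21 ≤ 36 → not valid
(32,36,73): 32+36 ≤ 73 → not valid
(8,10,17): 8+10 > 17 → valid
1 of the 6 triples forms a triangle.

1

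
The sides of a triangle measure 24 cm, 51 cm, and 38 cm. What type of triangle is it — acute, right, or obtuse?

Compare the square of the longest side to the sum of squares of the other two: 24² + 38² = 2020 < 2601 = 51².

obtuse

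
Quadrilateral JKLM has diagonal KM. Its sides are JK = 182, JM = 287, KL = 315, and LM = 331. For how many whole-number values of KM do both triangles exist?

363

From triangle JKM: 105 < KM < 469.
From triangle LKM: 16 < KM < 646.
Intersection: 105 < KM < 469, so integers 106 through 468: 363 values.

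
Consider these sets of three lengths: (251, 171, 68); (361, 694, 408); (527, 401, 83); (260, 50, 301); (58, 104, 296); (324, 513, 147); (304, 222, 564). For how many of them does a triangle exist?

2

(68,171,251): 68+171 ≤ 251 → not valid
(361,408,694): 361+408 > 694 → valid
(83,401,527): 83+401 ≤ 527 → not valid
(50,260,301): 50+260 > 301 → valid
(58,104,296): 58+104 ≤ 296 → not valid
(147,324,513): 147+324 ≤ 513 → not valid
(222,304,564): 222+304 ≤ 564 → not valid
2 of the 7 triples form a triangle.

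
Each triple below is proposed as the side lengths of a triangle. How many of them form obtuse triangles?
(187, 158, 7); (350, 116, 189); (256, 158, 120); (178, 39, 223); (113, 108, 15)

2

(187,158,7): 7+158 ≤ 187, not a triangle
(350,116,189): 116+189 ≤ 350, not a triangle
(256,158,120): 120²+158² = 39364 < 65536 = 256² → obtuse
(178,39,223): 39+178 ≤ 223, not a triangle
(113,108,15): 15²+108² = 11889 < 12769 = 113² → obtuse
2 of the 5 are obtuse.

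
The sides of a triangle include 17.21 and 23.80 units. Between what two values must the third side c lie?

By the triangle inequality, c must be less than 17.21 + 23.80 = 41.01 and greater than |17.21 − 23.80| = 6.59.

6.59 < c < 41.01 (units)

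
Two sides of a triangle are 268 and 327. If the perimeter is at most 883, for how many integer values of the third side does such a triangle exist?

229

Triangle inequality: 59 < x < 595. Perimeter ≤ 883 gives x ≤ 883 − 268 − 327 = 288.
So 59 < x ≤ 288; integers 60 through 288: 229 values.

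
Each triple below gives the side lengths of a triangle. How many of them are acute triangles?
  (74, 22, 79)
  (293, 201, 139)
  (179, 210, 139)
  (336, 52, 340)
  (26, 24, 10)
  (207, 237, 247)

(74,22,79): 22²+74² = 5960 < 6241 = 79² → obtuse
(293,201,139): 139²+201² = 59722 < 85849 = 293² → obtuse
(179,210,139): 139²+179² = 51362 > 44100 = 210² → acute
(336,52,340): 52²+336² = 115600 = 340² → right
(26,24,10): 10²+24² = 676 = 26² → right
(207,237,247): 207²+237² = 99018 > 61009 = 247² → acute
2 of the 6 are acute.

2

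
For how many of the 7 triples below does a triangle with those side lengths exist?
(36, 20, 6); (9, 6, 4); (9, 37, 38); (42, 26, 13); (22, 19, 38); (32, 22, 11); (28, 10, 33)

(6,20,36): 6+20 ≤ 36 → not valid
(4,6,9): 4+6 > 9 → valid
(9,37,38): 9+37 > 38 → valid
(13,26,42): 13+26 ≤ 42 → not valid
(19,22,38): 19+22 > 38 → valid
(11,22,32): 11+22 > 32 → valid
(10,28,33): 10+28 > 33 → valid
5 of the 7 triples form a triangle.

5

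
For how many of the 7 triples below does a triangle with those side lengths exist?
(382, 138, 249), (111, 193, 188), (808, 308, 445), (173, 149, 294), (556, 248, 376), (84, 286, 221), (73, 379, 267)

5

(138,249,382): 138+249 > 382 → valid
(111,188,193): 111+188 > 193 → valid
(308,445,808): 308+445 ≤ 808 → not valid
(149,173,294): 149+173 > 294 → valid
(248,376,556): 248+376 > 556 → valid
(84,221,286): 84+221 > 286 → valid
(73,267,379): 73+267 ≤ 379 → not valid
5 of the 7 triples form a triangle.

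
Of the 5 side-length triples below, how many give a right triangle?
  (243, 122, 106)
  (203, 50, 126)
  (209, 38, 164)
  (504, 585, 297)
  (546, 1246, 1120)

(243,122,106): 106+122 ≤ 243, not a triangle
(203,50,126): 50+126 ≤ 203, not a triangle
(209,38,164): 38+164 ≤ 209, not a triangle
(504,585,297): 297²+504² = 342225 = 585² → right
(546,1246,1120): 546²+1120² = 1552516 = 1246² → right
2 of the 5 are right.

2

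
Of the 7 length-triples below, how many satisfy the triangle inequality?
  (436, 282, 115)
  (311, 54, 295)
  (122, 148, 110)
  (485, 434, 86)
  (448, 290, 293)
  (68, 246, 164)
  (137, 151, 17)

(115,282,436): 115+282 ≤ 436 → not valid
(54,295,311): 54+295 > 311 → valid
(110,122,148): 110+122 > 148 → valid
(86,434,485): 86+434 > 485 → valid
(290,293,448): 290+293 > 448 → valid
(68,164,246): 68+164 ≤ 246 → not valid
(17,137,151): 17+137 > 151 → valid
5 of the 7 triples form a triangle.

5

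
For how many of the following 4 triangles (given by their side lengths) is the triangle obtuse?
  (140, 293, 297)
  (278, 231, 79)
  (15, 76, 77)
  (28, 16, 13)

2

(140,293,297): 140²+293² = 105449 > 88209 = 297² → acute
(278,231,79): 79²+231² = 59602 < 77284 = 278² → obtuse
(15,76,77): 15²+76² = 6001 > 5929 = 77² → acute
(28,16,13): 13²+16² = 425 < 784 = 28² → obtuse
2 of the 4 are obtuse.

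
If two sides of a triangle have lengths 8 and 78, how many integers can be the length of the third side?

15

The third side lies in the open interval (70, 86).
Integers from 71 to 85 inclusive: 85 − 71 + 1 = 15.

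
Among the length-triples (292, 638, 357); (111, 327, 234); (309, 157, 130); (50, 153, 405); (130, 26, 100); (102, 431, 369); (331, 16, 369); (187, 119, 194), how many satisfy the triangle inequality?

4

(292,357,638): 292+357 > 638 → valid
(111,234,327): 111+234 > 327 → valid
(130,157,309): 130+157 ≤ 309 → not valid
(50,153,405): 50+153 ≤ 405 → not valid
(26,100,130): 26+100 ≤ 130 → not valid
(102,369,431): 102+369 > 431 → valid
(16,331,369): 16+331 ≤ 369 → not valid
(119,187,194): 119+187 > 194 → valid
4 of the 8 triples form a triangle.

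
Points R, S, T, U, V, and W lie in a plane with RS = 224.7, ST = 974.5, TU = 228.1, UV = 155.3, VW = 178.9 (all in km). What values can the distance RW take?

187.5 ≤ RW ≤ 1761.5 km

The maximum is all hops collinear in one direction: 224.7 + 974.5 + 228.1 + 155.3 + 178.9 = 1761.5.
The longest hop is 974.5; the others sum to 787.0. Folding the others back against it leaves at least 974.5 − 787.0 = 187.5.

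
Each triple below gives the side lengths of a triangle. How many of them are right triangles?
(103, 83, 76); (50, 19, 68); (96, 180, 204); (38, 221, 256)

(103,83,76): 76²+83² = 12665 > 10609 = 103² → acute
(50,19,68): 19²+50² = 2861 < 4624 = 68² → obtuse
(96,180,204): 96²+180² = 41616 = 204² → right
(38,221,256): 38²+221² = 50285 < 65536 = 256² → obtuse
1 of the 4 is right.

1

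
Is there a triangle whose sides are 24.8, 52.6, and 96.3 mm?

No

The longest side is 96.3, but the other two sum to only 77.4.
77.4 < 96.3, so the triangle inequality fails.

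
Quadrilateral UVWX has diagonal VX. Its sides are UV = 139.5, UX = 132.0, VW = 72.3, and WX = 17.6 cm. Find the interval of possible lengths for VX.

54.7 < VX < 89.9

From triangle UVX: |139.5 − 132.0| < VX < 139.5 + 132.0, i.e. 7.5 < VX < 271.5.
From triangle WVX: 54.7 < VX < 89.9.
Both must hold, so VX lies in the intersection.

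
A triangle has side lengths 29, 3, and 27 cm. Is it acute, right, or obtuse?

obtuse

Compare the square of the longest side to the sum of squares of the other two: 3² + 27² = 738 < 841 = 29².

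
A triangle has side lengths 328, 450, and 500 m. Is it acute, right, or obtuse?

acute

Compare the square of the longest side to the sum of squares of the other two: 328² + 450² = 310084 > 250000 = 500².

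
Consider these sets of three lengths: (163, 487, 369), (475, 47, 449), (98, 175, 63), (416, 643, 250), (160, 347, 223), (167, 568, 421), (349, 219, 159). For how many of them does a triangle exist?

6

(163,369,487): 163+369 > 487 → valid
(47,449,475): 47+449 > 475 → valid
(63,98,175): 63+98 ≤ 175 → not valid
(250,416,643): 250+416 > 643 → valid
(160,223,347): 160+223 > 347 → valid
(167,421,568): 167+421 > 568 → valid
(159,219,349): 159+219 > 349 → valid
6 of the 7 triples form a triangle.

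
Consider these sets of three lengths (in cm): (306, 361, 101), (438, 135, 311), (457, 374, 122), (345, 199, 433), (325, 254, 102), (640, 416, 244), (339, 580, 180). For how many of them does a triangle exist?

(101,306,361): 101+306 > 361 → valid
(135,311,438): 135+311 > 438 → valid
(122,374,457): 122+374 > 457 → valid
(199,345,433): 199+345 > 433 → valid
(102,254,325): 102+254 > 325 → valid
(244,416,640): 244+416 > 640 → valid
(180,339,580): 180+339 ≤ 580 → not valid
6 of the 7 triples form a triangle.

6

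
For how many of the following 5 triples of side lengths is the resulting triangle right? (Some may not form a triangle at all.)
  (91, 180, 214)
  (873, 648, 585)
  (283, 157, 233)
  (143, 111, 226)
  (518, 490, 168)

2

(91,180,214): 91²+180² = 40681 < 45796 = 214² → obtuse
(873,648,585): 585²+648² = 762129 = 873² → right
(283,157,233): 157²+233² = 78938 < 80089 = 283² → obtuse
(143,111,226): 111²+143² = 32770 < 51076 = 226² → obtuse
(518,490,168): 168²+490² = 268324 = 518² → right
2 of the 5 are right.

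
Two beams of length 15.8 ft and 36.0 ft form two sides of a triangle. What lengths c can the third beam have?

By the triangle inequality, c must be less than 15.8 + 36.0 = 51.8 and greater than |15.8 − 36.0| = 20.2.

20.2 < c < 51.8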